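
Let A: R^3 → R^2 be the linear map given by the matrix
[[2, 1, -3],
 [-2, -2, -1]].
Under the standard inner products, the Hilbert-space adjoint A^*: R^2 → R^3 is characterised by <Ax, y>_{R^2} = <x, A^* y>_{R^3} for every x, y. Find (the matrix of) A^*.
A^* = A^T =
[[2, -2],
 [1, -2],
 [-3, -1]]

For real matrices with standard dot products, the defining identity <Ax, y> = <x, A^* y> gives (Ax)^T y = x^T (A^*) y, i.e. x^T A^T y = x^T (A^*) y. Since this holds for all x, y, we must have A^* = A^T. Therefore
A^* =
[[2, -2],
 [1, -2],
 [-3, -1]].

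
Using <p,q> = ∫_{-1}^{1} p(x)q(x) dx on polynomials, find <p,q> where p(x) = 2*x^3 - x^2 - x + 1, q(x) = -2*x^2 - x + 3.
<p,q> = 10/3

Expand the product: p(x)·q(x) = -4*x^5 + 9*x^3 - 4*x^2 - 4*x + 3.
∫_{-1}^{1} of each monomial x^k gives [2/(k+1) if k even, 0 if k odd]. Integrating term-by-term (or equivalently evaluating the antiderivative F(x) = -2*x^6/3 + 9*x^4/4 - 4*x^3/3 - 2*x^2 + 3*x at the endpoints):
  F(1) − F(−1) = 5/4 − (-25/12) = 10/3.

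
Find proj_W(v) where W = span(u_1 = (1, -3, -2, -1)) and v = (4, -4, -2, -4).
proj_W(v) = (8/5, -24/5, -16/5, -8/5)

Set up U = [u_1 | ... | u_1] ∈ R^(4×1). The projector onto W = col(U) is P = U (U^T U)^(-1) U^T.
Compute U^T U =
  [15],
and U^T v = (24).
Solve U^T U · c = U^T v for the coefficients: c = (8/5). The projection is proj_W(v) = U c.
Check: (v - proj_W(v)) · u_1 = 0  (should be 0).
Result: proj_W(v) = (8/5, -24/5, -16/5, -8/5).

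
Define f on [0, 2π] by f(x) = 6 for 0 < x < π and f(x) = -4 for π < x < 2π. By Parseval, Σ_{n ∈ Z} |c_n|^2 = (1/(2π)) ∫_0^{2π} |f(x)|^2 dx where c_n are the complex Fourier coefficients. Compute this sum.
Σ |c_n|^2 = 26

Parseval equates the L^2 energy of f (normalised by 1/(2π)) with the ℓ^2 sum of its Fourier coefficients: (1/(2π)) ∫_0^{2π} |f|^2 = Σ |c_n|^2.
Compute the left side: (1/(2π)) [∫_0^π 6^2 dx + ∫_π^{2π} (-4)^2 dx] = (1/(2π)) · (36π + 16π) = (36 + 16)/2 = 26.
So Σ_{n ∈ Z} |c_n|^2 = 26.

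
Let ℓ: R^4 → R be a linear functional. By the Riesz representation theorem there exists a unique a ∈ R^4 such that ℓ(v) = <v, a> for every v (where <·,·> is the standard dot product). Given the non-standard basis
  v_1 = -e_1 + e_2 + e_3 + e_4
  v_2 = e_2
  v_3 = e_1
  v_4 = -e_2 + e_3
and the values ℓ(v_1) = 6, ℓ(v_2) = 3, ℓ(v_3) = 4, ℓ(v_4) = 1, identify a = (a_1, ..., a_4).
a = (4, 3, 4, 3)

Write a = (a_1, ..., a_4) in the standard basis. For each basis vector v_i, ℓ(v_i) = <v_i, a> is a linear equation in the a_j's. Collect the n equations into a matrix system V a = ℓ, where row i of V is v_i (expressed in the standard basis). Since V is invertible (lower-triangular with 1s on the diagonal, up to permutation), solve by back-substitution:
  V =
[[-1, 1, 1, 1],
 [0, 1, 0, 0],
 [1, 0, 0, 0],
 [0, -1, 1, 0]]
  V a = (6, 3, 4, 1)
Solving gives a = (4, 3, 4, 3).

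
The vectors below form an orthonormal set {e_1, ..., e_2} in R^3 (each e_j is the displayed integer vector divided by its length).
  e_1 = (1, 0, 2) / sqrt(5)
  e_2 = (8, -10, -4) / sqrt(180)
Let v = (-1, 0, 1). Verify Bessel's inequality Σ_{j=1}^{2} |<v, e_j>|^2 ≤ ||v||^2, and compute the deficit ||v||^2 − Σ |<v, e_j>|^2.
Σ |<v, e_j>|^2 = 1; ||v||^2 = 2; deficit = 1

Write each e_j = u_j / sqrt(<u_j, u_j>) where u_j is the displayed integer vector. Then <v, e_j> = <v, u_j> / sqrt(<u_j, u_j>), so |<v, e_j>|^2 = <v, u_j>^2 / <u_j, u_j>.
Coefficients: <v, e_1> = 1/sqrt(5), <v, e_2> = -12/sqrt(180).
Square and sum: Σ |<v, e_j>|^2 = 1.
Compute ||v||^2 = v·v = 2.
Deficit = 2 − 1 = 1 ≥ 0, confirming Bessel's inequality. (The deficit equals ||v − Σ <v,e_j> e_j||^2, the squared distance from v to span{e_j}.)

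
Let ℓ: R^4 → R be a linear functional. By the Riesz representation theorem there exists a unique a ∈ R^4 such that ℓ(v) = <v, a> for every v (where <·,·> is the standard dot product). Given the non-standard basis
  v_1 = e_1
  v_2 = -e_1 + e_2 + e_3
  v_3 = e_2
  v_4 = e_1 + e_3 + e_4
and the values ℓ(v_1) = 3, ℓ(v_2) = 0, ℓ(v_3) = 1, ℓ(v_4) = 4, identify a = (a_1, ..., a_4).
a = (3, 1, 2, -1)

Write a = (a_1, ..., a_4) in the standard basis. For each basis vector v_i, ℓ(v_i) = <v_i, a> is a linear equation in the a_j's. Collect the n equations into a matrix system V a = ℓ, where row i of V is v_i (expressed in the standard basis). Since V is invertible (lower-triangular with 1s on the diagonal, up to permutation), solve by back-substitution:
  V =
[[1, 0, 0, 0],
 [-1, 1, 1, 0],
 [0, 1, 0, 0],
 [1, 0, 1, 1]]
  V a = (3, 0, 1, 4)
Solving gives a = (3, 1, 2, -1).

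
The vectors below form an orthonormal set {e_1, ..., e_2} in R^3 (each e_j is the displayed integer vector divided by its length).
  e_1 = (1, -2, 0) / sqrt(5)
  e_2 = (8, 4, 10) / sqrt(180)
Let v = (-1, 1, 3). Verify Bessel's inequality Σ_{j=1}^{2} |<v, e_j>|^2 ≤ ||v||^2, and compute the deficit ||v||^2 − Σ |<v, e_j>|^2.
Σ |<v, e_j>|^2 = 50/9; ||v||^2 = 11; deficit = 49/9

Write each e_j = u_j / sqrt(<u_j, u_j>) where u_j is the displayed integer vector. Then <v, e_j> = <v, u_j> / sqrt(<u_j, u_j>), so |<v, e_j>|^2 = <v, u_j>^2 / <u_j, u_j>.
Coefficients: <v, e_1> = -3/sqrt(5), <v, e_2> = 26/sqrt(180).
Square and sum: Σ |<v, e_j>|^2 = 50/9.
Compute ||v||^2 = v·v = 11.
Deficit = 11 − 50/9 = 49/9 ≥ 0, confirming Bessel's inequality. (The deficit equals ||v − Σ <v,e_j> e_j||^2, the squared distance from v to span{e_j}.)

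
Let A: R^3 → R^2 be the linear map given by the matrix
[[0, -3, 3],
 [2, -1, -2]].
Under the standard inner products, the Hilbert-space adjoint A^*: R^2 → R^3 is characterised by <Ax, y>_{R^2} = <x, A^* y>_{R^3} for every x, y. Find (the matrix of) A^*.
A^* = A^T =
[[0, 2],
 [-3, -1],
 [3, -2]]

For real matrices with standard dot products, the defining identity <Ax, y> = <x, A^* y> gives (Ax)^T y = x^T (A^*) y, i.e. x^T A^T y = x^T (A^*) y. Since this holds for all x, y, we must have A^* = A^T. Therefore
A^* =
[[0, 2],
 [-3, -1],
 [3, -2]].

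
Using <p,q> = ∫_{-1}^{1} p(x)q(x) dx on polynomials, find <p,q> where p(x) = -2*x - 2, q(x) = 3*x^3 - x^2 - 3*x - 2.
<p,q> = 164/15

Expand the product: p(x)·q(x) = -6*x^4 - 4*x^3 + 8*x^2 + 10*x + 4.
∫_{-1}^{1} of each monomial x^k gives [2/(k+1) if k even, 0 if k odd]. Integrating term-by-term (or equivalently evaluating the antiderivative F(x) = -6*x^5/5 - x^4 + 8*x^3/3 + 5*x^2 + 4*x at the endpoints):
  F(1) − F(−1) = 142/15 − (-22/15) = 164/15.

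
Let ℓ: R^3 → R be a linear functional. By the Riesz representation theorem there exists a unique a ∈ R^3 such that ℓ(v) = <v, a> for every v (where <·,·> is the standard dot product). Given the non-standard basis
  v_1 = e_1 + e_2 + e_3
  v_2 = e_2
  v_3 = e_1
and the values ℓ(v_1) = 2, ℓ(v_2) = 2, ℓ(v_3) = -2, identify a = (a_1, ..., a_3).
a = (-2, 2, 2)

Write a = (a_1, ..., a_3) in the standard basis. For each basis vector v_i, ℓ(v_i) = <v_i, a> is a linear equation in the a_j's. Collect the n equations into a matrix system V a = ℓ, where row i of V is v_i (expressed in the standard basis). Since V is invertible (lower-triangular with 1s on the diagonal, up to permutation), solve by back-substitution:
  V =
[[1, 1, 1],
 [0, 1, 0],
 [1, 0, 0]]
  V a = (2, 2, -2)
Solving gives a = (-2, 2, 2).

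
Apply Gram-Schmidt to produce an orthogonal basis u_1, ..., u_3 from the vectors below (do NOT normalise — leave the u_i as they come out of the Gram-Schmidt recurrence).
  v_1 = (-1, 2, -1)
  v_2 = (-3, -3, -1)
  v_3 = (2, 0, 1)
Orthogonal basis:
  u_1 = (-1, 2, -1)
  u_2 = (-10/3, -7/3, -4/3)
  u_3 = (1/22, -1/55, -9/110)

Apply the Gram-Schmidt recurrence
  u_1 = v_1
  u_i = v_i − Σ_{j<i} ((v_i · u_j) / (u_j · u_j)) · u_j.

Step by step this gives:
  u_1 = (-1, 2, -1)
  u_2 = (-10/3, -7/3, -4/3)
  u_3 = (1/22, -1/55, -9/110)

Orthogonality check:
  u_2 · u_1 = 0 (should be 0)
  u_3 · u_1 = 0 (should be 0)
  u_3 · u_2 = 0 (should be 0)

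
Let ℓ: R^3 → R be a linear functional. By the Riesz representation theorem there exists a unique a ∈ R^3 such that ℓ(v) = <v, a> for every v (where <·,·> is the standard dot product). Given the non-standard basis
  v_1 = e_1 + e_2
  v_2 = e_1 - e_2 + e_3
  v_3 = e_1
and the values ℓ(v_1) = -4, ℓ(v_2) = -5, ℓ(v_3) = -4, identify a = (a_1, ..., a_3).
a = (-4, 0, -1)

Write a = (a_1, ..., a_3) in the standard basis. For each basis vector v_i, ℓ(v_i) = <v_i, a> is a linear equation in the a_j's. Collect the n equations into a matrix system V a = ℓ, where row i of V is v_i (expressed in the standard basis). Since V is invertible (lower-triangular with 1s on the diagonal, up to permutation), solve by back-substitution:
  V =
[[1, 1, 0],
 [1, -1, 1],
 [1, 0, 0]]
  V a = (-4, -5, -4)
Solving gives a = (-4, 0, -1).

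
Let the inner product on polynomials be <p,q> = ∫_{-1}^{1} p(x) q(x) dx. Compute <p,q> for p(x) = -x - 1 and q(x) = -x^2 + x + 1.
<p,q> = -2

Expand the product: p(x)·q(x) = x^3 - 2*x - 1.
∫_{-1}^{1} of each monomial x^k gives [2/(k+1) if k even, 0 if k odd]. Integrating term-by-term (or equivalently evaluating the antiderivative F(x) = x^4/4 - x^2 - x at the endpoints):
  F(1) − F(−1) = -7/4 − (1/4) = -2.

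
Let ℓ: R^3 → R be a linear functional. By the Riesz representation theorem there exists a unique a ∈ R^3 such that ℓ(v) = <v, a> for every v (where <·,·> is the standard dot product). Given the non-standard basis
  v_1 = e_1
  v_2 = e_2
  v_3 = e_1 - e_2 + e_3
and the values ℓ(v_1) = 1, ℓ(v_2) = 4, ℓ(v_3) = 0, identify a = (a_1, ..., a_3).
a = (1, 4, 3)

Write a = (a_1, ..., a_3) in the standard basis. For each basis vector v_i, ℓ(v_i) = <v_i, a> is a linear equation in the a_j's. Collect the n equations into a matrix system V a = ℓ, where row i of V is v_i (expressed in the standard basis). Since V is invertible (lower-triangular with 1s on the diagonal, up to permutation), solve by back-substitution:
  V =
[[1, 0, 0],
 [0, 1, 0],
 [1, -1, 1]]
  V a = (1, 4, 0)
Solving gives a = (1, 4, 3).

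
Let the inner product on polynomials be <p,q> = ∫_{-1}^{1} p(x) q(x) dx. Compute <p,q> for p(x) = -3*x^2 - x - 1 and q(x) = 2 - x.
<p,q> = -22/3

Expand the product: p(x)·q(x) = 3*x^3 - 5*x^2 - x - 2.
∫_{-1}^{1} of each monomial x^k gives [2/(k+1) if k even, 0 if k odd]. Integrating term-by-term (or equivalently evaluating the antiderivative F(x) = 3*x^4/4 - 5*x^3/3 - x^2/2 - 2*x at the endpoints):
  F(1) − F(−1) = -41/12 − (47/12) = -22/3.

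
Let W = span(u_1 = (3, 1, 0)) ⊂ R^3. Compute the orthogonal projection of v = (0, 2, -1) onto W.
proj_W(v) = (3/5, 1/5, 0)

Set up U = [u_1 | ... | u_1] ∈ R^(3×1). The projector onto W = col(U) is P = U (U^T U)^(-1) U^T.
Compute U^T U =
  [10],
and U^T v = (2).
Solve U^T U · c = U^T v for the coefficients: c = (1/5). The projection is proj_W(v) = U c.
Check: (v - proj_W(v)) · u_1 = 0  (should be 0).
Result: proj_W(v) = (3/5, 1/5, 0).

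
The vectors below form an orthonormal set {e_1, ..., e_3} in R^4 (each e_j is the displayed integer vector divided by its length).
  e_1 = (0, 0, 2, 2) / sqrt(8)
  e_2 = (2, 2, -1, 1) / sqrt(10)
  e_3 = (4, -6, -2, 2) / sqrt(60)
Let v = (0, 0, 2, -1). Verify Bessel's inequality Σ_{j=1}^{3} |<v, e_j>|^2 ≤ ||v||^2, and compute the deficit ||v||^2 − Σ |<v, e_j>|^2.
Σ |<v, e_j>|^2 = 2; ||v||^2 = 5; deficit = 3

Write each e_j = u_j / sqrt(<u_j, u_j>) where u_j is the displayed integer vector. Then <v, e_j> = <v, u_j> / sqrt(<u_j, u_j>), so |<v, e_j>|^2 = <v, u_j>^2 / <u_j, u_j>.
Coefficients: <v, e_1> = 2/sqrt(8), <v, e_2> = -3/sqrt(10), <v, e_3> = -6/sqrt(60).
Square and sum: Σ |<v, e_j>|^2 = 2.
Compute ||v||^2 = v·v = 5.
Deficit = 5 − 2 = 3 ≥ 0, confirming Bessel's inequality. (The deficit equals ||v − Σ <v,e_j> e_j||^2, the squared distance from v to span{e_j}.)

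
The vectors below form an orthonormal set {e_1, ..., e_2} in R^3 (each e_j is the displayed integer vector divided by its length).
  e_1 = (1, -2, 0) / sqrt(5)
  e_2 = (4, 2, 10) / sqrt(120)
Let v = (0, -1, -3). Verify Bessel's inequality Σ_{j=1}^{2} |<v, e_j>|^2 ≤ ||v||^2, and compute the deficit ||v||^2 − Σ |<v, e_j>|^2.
Σ |<v, e_j>|^2 = 28/3; ||v||^2 = 10; deficit = 2/3

Write each e_j = u_j / sqrt(<u_j, u_j>) where u_j is the displayed integer vector. Then <v, e_j> = <v, u_j> / sqrt(<u_j, u_j>), so |<v, e_j>|^2 = <v, u_j>^2 / <u_j, u_j>.
Coefficients: <v, e_1> = 2/sqrt(5), <v, e_2> = -32/sqrt(120).
Square and sum: Σ |<v, e_j>|^2 = 28/3.
Compute ||v||^2 = v·v = 10.
Deficit = 10 − 28/3 = 2/3 ≥ 0, confirming Bessel's inequality. (The deficit equals ||v − Σ <v,e_j> e_j||^2, the squared distance from v to span{e_j}.)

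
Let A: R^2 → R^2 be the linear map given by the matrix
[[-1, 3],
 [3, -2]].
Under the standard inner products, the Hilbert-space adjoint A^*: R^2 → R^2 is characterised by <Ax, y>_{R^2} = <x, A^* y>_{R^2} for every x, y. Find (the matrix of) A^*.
A^* = A^T =
[[-1, 3],
 [3, -2]]

For real matrices with standard dot products, the defining identity <Ax, y> = <x, A^* y> gives (Ax)^T y = x^T (A^*) y, i.e. x^T A^T y = x^T (A^*) y. Since this holds for all x, y, we must have A^* = A^T. Therefore
A^* =
[[-1, 3],
 [3, -2]].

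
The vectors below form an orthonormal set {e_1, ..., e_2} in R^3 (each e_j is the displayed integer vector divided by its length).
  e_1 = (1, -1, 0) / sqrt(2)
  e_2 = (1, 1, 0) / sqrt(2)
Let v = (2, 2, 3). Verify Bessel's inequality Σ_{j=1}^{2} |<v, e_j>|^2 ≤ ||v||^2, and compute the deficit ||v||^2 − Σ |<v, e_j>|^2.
Σ |<v, e_j>|^2 = 8; ||v||^2 = 17; deficit = 9

Write each e_j = u_j / sqrt(<u_j, u_j>) where u_j is the displayed integer vector. Then <v, e_j> = <v, u_j> / sqrt(<u_j, u_j>), so |<v, e_j>|^2 = <v, u_j>^2 / <u_j, u_j>.
Coefficients: <v, e_1> = 0/sqrt(2), <v, e_2> = 4/sqrt(2).
Square and sum: Σ |<v, e_j>|^2 = 8.
Compute ||v||^2 = v·v = 17.
Deficit = 17 − 8 = 9 ≥ 0, confirming Bessel's inequality. (The deficit equals ||v − Σ <v,e_j> e_j||^2, the squared distance from v to span{e_j}.)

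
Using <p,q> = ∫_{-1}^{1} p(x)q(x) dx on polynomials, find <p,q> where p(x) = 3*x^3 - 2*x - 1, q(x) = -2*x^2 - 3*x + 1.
<p,q> = -4/15

Expand the product: p(x)·q(x) = -6*x^5 - 9*x^4 + 7*x^3 + 8*x^2 + x - 1.
∫_{-1}^{1} of each monomial x^k gives [2/(k+1) if k even, 0 if k odd]. Integrating term-by-term (or equivalently evaluating the antiderivative F(x) = -x^6 - 9*x^5/5 + 7*x^4/4 + 8*x^3/3 + x^2/2 - x at the endpoints):
  F(1) − F(−1) = 67/60 − (83/60) = -4/15.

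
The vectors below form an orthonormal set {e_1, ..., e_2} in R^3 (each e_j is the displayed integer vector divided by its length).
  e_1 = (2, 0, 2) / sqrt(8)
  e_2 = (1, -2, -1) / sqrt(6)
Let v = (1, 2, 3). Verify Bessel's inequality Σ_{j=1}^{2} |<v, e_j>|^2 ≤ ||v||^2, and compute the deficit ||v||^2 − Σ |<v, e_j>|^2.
Σ |<v, e_j>|^2 = 14; ||v||^2 = 14; deficit = 0

Write each e_j = u_j / sqrt(<u_j, u_j>) where u_j is the displayed integer vector. Then <v, e_j> = <v, u_j> / sqrt(<u_j, u_j>), so |<v, e_j>|^2 = <v, u_j>^2 / <u_j, u_j>.
Coefficients: <v, e_1> = 8/sqrt(8), <v, e_2> = -6/sqrt(6).
Square and sum: Σ |<v, e_j>|^2 = 14.
Compute ||v||^2 = v·v = 14.
Deficit = 14 − 14 = 0 ≥ 0, confirming Bessel's inequality. (The deficit equals ||v − Σ <v,e_j> e_j||^2, the squared distance from v to span{e_j}.)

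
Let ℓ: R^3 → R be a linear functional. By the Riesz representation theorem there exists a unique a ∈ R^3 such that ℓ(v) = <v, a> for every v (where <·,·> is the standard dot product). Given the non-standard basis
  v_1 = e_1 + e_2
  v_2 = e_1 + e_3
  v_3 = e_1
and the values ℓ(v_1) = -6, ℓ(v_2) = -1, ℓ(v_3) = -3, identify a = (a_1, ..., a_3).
a = (-3, -3, 2)

Write a = (a_1, ..., a_3) in the standard basis. For each basis vector v_i, ℓ(v_i) = <v_i, a> is a linear equation in the a_j's. Collect the n equations into a matrix system V a = ℓ, where row i of V is v_i (expressed in the standard basis). Since V is invertible (lower-triangular with 1s on the diagonal, up to permutation), solve by back-substitution:
  V =
[[1, 1, 0],
 [1, 0, 1],
 [1, 0, 0]]
  V a = (-6, -1, -3)
Solving gives a = (-3, -3, 2).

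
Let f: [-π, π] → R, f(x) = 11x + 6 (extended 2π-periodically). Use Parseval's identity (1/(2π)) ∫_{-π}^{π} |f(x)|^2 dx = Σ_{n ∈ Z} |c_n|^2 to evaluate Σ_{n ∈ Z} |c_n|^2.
Σ |c_n|^2 = 121π^2/3 + 36

Expand and integrate term by term over [-π, π]:
  ∫ (11x)^2 dx = 121·(2π^3/3); ∫ 2·11·(6)·x dx = 0 (odd integrand); ∫ 6^2 dx = 36·2π.
So (1/(2π)) ∫_{-π}^{π} (11x + 6)^2 dx = 121π^2/3 + 36 = 121π^2/3 + 36.
Parseval ⇒ Σ |c_n|^2 = 121π^2/3 + 36.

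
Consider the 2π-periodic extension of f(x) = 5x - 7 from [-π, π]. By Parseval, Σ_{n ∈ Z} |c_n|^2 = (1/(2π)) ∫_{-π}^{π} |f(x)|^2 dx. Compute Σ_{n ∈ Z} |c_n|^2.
Σ |c_n|^2 = 25π^2/3 + 49

Expand and integrate term by term over [-π, π]:
  ∫ (5x)^2 dx = 25·(2π^3/3); ∫ 2·5·(-7)·x dx = 0 (odd integrand); ∫ (-7)^2 dx = 49·2π.
So (1/(2π)) ∫_{-π}^{π} (5x - 7)^2 dx = 25π^2/3 + 49 = 25π^2/3 + 49.
Parseval ⇒ Σ |c_n|^2 = 25π^2/3 + 49.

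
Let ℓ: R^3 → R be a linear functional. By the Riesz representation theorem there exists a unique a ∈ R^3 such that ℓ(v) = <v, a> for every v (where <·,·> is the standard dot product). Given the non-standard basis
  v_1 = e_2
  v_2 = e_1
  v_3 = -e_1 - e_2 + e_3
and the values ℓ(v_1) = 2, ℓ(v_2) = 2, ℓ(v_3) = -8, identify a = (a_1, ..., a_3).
a = (2, 2, -4)

Write a = (a_1, ..., a_3) in the standard basis. For each basis vector v_i, ℓ(v_i) = <v_i, a> is a linear equation in the a_j's. Collect the n equations into a matrix system V a = ℓ, where row i of V is v_i (expressed in the standard basis). Since V is invertible (lower-triangular with 1s on the diagonal, up to permutation), solve by back-substitution:
  V =
[[0, 1, 0],
 [1, 0, 0],
 [-1, -1, 1]]
  V a = (2, 2, -8)
Solving gives a = (2, 2, -4).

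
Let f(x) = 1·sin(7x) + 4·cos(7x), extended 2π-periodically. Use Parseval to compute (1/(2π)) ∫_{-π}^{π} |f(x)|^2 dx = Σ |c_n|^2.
Σ |c_n|^2 = 17/2

Expand |f|^2 and use orthogonality of {sin(nx), cos(mx)} on [-π, π]:
  ∫_{-π}^{π} sin(nx)^2 dx = π, ∫ cos(mx)^2 dx = π, and cross terms integrate to 0.
So ∫_{-π}^{π} f(x)^2 dx = 1^2 · π + 4^2 · π = (1 + 16)π.
Divide by 2π: (1 + 16)/2 = 17/2.
By Parseval, this equals Σ |c_n|^2.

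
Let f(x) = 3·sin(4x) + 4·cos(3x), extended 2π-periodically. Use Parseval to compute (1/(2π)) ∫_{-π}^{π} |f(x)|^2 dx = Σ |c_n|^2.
Σ |c_n|^2 = 25/2

Expand |f|^2 and use orthogonality of {sin(nx), cos(mx)} on [-π, π]:
  ∫_{-π}^{π} sin(nx)^2 dx = π, ∫ cos(mx)^2 dx = π, and cross terms integrate to 0.
So ∫_{-π}^{π} f(x)^2 dx = 3^2 · π + 4^2 · π = (9 + 16)π.
Divide by 2π: (9 + 16)/2 = 25/2.
By Parseval, this equals Σ |c_n|^2.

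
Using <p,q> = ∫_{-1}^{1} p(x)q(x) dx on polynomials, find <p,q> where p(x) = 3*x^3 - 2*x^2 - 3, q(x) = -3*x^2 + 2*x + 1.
<p,q> = 52/15

Expand the product: p(x)·q(x) = -9*x^5 + 12*x^4 - x^3 + 7*x^2 - 6*x - 3.
∫_{-1}^{1} of each monomial x^k gives [2/(k+1) if k even, 0 if k odd]. Integrating term-by-term (or equivalently evaluating the antiderivative F(x) = -3*x^6/2 + 12*x^5/5 - x^4/4 + 7*x^3/3 - 3*x^2 - 3*x at the endpoints):
  F(1) − F(−1) = -181/60 − (-389/60) = 52/15.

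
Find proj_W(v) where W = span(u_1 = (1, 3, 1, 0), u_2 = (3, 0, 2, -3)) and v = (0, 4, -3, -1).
proj_W(v) = (-3/31, 639/217, 57/217, 234/217)

Set up U = [u_1 | ... | u_2] ∈ R^(4×2). The projector onto W = col(U) is P = U (U^T U)^(-1) U^T.
Compute U^T U =
  [11, 5]
  [5, 22],
and U^T v = (9, -3).
Solve U^T U · c = U^T v for the coefficients: c = (213/217, -78/217). The projection is proj_W(v) = U c.
Check: (v - proj_W(v)) · u_1 = 0  (should be 0).
Check: (v - proj_W(v)) · u_2 = 0  (should be 0).
Result: proj_W(v) = (-3/31, 639/217, 57/217, 234/217).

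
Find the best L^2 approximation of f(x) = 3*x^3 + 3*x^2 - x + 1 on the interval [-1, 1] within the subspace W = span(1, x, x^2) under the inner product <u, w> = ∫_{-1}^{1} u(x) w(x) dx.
g(x) = 3*x^2 + 4*x/5 + 1

The best approximation g ∈ W is the orthogonal projection of f onto W. Writing g = a_0 + a_1 x + a_2 x^2, the coefficients solve the normal equations G · a = b where
  G_{ij} = <φ_i, φ_j> and b_i = <f, φ_i>, with φ_0 = 1, φ_1 = x, φ_2 = x^2.
G =
  [2, 0, 2/3]
  [0, 2/3, 0]
  [2/3, 0, 2/5],
b = (4, 8/15, 28/15).
Solving gives a_0 = 1, a_1 = 4/5, a_2 = 3, so
  g(x) = 3*x^2 + 4*x/5 + 1.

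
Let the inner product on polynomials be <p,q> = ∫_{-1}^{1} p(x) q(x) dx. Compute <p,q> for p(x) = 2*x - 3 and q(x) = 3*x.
<p,q> = 4

Expand the product: p(x)·q(x) = 6*x^2 - 9*x.
∫_{-1}^{1} of each monomial x^k gives [2/(k+1) if k even, 0 if k odd]. Integrating term-by-term (or equivalently evaluating the antiderivative F(x) = 2*x^3 - 9*x^2/2 at the endpoints):
  F(1) − F(−1) = -5/2 − (-13/2) = 4.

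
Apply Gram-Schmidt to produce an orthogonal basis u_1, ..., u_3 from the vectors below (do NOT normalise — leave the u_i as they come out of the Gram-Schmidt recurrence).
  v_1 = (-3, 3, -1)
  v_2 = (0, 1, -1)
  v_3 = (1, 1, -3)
Orthogonal basis:
  u_1 = (-3, 3, -1)
  u_2 = (12/19, 7/19, -15/19)
  u_3 = (-4/11, -6/11, -6/11)

Apply the Gram-Schmidt recurrence
  u_1 = v_1
  u_i = v_i − Σ_{j<i} ((v_i · u_j) / (u_j · u_j)) · u_j.

Step by step this gives:
  u_1 = (-3, 3, -1)
  u_2 = (12/19, 7/19, -15/19)
  u_3 = (-4/11, -6/11, -6/11)

Orthogonality check:
  u_2 · u_1 = 0 (should be 0)
  u_3 · u_1 = 0 (should be 0)
  u_3 · u_2 = 0 (should be 0)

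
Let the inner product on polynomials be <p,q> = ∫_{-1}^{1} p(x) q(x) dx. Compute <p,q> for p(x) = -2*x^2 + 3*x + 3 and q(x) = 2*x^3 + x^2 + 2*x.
<p,q> = 38/5

Expand the product: p(x)·q(x) = -4*x^5 + 4*x^4 + 5*x^3 + 9*x^2 + 6*x.
∫_{-1}^{1} of each monomial x^k gives [2/(k+1) if k even, 0 if k odd]. Integrating term-by-term (or equivalently evaluating the antiderivative F(x) = -2*x^6/3 + 4*x^5/5 + 5*x^4/4 + 3*x^3 + 3*x^2 at the endpoints):
  F(1) − F(−1) = 443/60 − (-13/60) = 38/5.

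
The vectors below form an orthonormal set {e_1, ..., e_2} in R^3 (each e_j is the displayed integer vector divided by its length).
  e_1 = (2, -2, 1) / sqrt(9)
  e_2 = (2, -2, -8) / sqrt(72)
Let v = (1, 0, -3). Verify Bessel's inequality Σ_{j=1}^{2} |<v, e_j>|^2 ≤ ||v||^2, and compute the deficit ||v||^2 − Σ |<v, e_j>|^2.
Σ |<v, e_j>|^2 = 19/2; ||v||^2 = 10; deficit = 1/2

Write each e_j = u_j / sqrt(<u_j, u_j>) where u_j is the displayed integer vector. Then <v, e_j> = <v, u_j> / sqrt(<u_j, u_j>), so |<v, e_j>|^2 = <v, u_j>^2 / <u_j, u_j>.
Coefficients: <v, e_1> = -1/sqrt(9), <v, e_2> = 26/sqrt(72).
Square and sum: Σ |<v, e_j>|^2 = 19/2.
Compute ||v||^2 = v·v = 10.
Deficit = 10 − 19/2 = 1/2 ≥ 0, confirming Bessel's inequality. (The deficit equals ||v − Σ <v,e_j> e_j||^2, the squared distance from v to span{e_j}.)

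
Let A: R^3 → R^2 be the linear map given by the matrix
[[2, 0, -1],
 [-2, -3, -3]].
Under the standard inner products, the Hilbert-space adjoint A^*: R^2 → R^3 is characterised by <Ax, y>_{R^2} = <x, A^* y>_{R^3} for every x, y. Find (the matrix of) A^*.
A^* = A^T =
[[2, -2],
 [0, -3],
 [-1, -3]]

For real matrices with standard dot products, the defining identity <Ax, y> = <x, A^* y> gives (Ax)^T y = x^T (A^*) y, i.e. x^T A^T y = x^T (A^*) y. Since this holds for all x, y, we must have A^* = A^T. Therefore
A^* =
[[2, -2],
 [0, -3],
 [-1, -3]].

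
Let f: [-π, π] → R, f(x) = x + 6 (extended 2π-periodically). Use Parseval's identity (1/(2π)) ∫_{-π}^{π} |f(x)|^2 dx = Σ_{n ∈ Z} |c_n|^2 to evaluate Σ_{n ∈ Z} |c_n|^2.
Σ |c_n|^2 = π^2/3 + 36

Expand and integrate term by term over [-π, π]:
  ∫ (x)^2 dx = 1·(2π^3/3); ∫ 2·1·(6)·x dx = 0 (odd integrand); ∫ 6^2 dx = 36·2π.
So (1/(2π)) ∫_{-π}^{π} (x + 6)^2 dx = 1π^2/3 + 36 = π^2/3 + 36.
Parseval ⇒ Σ |c_n|^2 = π^2/3 + 36.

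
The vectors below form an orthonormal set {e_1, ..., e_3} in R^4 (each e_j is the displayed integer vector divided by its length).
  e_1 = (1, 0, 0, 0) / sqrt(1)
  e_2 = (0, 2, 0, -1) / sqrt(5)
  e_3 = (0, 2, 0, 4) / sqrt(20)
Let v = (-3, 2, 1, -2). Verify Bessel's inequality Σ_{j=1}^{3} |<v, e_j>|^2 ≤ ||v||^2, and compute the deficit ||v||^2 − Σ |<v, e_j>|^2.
Σ |<v, e_j>|^2 = 17; ||v||^2 = 18; deficit = 1

Write each e_j = u_j / sqrt(<u_j, u_j>) where u_j is the displayed integer vector. Then <v, e_j> = <v, u_j> / sqrt(<u_j, u_j>), so |<v, e_j>|^2 = <v, u_j>^2 / <u_j, u_j>.
Coefficients: <v, e_1> = -3/sqrt(1), <v, e_2> = 6/sqrt(5), <v, e_3> = -4/sqrt(20).
Square and sum: Σ |<v, e_j>|^2 = 17.
Compute ||v||^2 = v·v = 18.
Deficit = 18 − 17 = 1 ≥ 0, confirming Bessel's inequality. (The deficit equals ||v − Σ <v,e_j> e_j||^2, the squared distance from v to span{e_j}.)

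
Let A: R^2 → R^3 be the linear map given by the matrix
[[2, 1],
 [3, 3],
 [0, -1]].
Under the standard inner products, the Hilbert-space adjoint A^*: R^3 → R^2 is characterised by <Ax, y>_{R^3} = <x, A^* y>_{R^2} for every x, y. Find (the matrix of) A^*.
A^* = A^T =
[[2, 3, 0],
 [1, 3, -1]]

For real matrices with standard dot products, the defining identity <Ax, y> = <x, A^* y> gives (Ax)^T y = x^T (A^*) y, i.e. x^T A^T y = x^T (A^*) y. Since this holds for all x, y, we must have A^* = A^T. Therefore
A^* =
[[2, 3, 0],
 [1, 3, -1]].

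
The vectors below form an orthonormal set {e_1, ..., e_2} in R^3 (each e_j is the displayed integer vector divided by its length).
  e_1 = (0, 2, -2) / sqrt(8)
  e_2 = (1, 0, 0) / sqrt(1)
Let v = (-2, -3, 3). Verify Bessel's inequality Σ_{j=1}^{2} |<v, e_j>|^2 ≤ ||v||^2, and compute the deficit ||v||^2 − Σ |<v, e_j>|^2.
Σ |<v, e_j>|^2 = 22; ||v||^2 = 22; deficit = 0

Write each e_j = u_j / sqrt(<u_j, u_j>) where u_j is the displayed integer vector. Then <v, e_j> = <v, u_j> / sqrt(<u_j, u_j>), so |<v, e_j>|^2 = <v, u_j>^2 / <u_j, u_j>.
Coefficients: <v, e_1> = -12/sqrt(8), <v, e_2> = -2/sqrt(1).
Square and sum: Σ |<v, e_j>|^2 = 22.
Compute ||v||^2 = v·v = 22.
Deficit = 22 − 22 = 0 ≥ 0, confirming Bessel's inequality. (The deficit equals ||v − Σ <v,e_j> e_j||^2, the squared distance from v to span{e_j}.)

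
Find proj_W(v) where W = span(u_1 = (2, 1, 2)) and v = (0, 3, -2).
proj_W(v) = (-2/9, -1/9, -2/9)

Set up U = [u_1 | ... | u_1] ∈ R^(3×1). The projector onto W = col(U) is P = U (U^T U)^(-1) U^T.
Compute U^T U =
  [9],
and U^T v = (-1).
Solve U^T U · c = U^T v for the coefficients: c = (-1/9). The projection is proj_W(v) = U c.
Check: (v - proj_W(v)) · u_1 = 0  (should be 0).
Result: proj_W(v) = (-2/9, -1/9, -2/9).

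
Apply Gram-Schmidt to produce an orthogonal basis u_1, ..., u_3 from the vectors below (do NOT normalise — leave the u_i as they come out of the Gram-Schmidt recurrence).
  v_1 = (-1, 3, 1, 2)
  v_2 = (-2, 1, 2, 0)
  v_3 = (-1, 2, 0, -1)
Orthogonal basis:
  u_1 = (-1, 3, 1, 2)
  u_2 = (-23/15, -2/5, 23/15, -14/15)
  u_3 = (-19/86, 48/43, -67/86, -60/43)

Apply the Gram-Schmidt recurrence
  u_1 = v_1
  u_i = v_i − Σ_{j<i} ((v_i · u_j) / (u_j · u_j)) · u_j.

Step by step this gives:
  u_1 = (-1, 3, 1, 2)
  u_2 = (-23/15, -2/5, 23/15, -14/15)
  u_3 = (-19/86, 48/43, -67/86, -60/43)

Orthogonality check:
  u_2 · u_1 = 0 (should be 0)
  u_3 · u_1 = 0 (should be 0)
  u_3 · u_2 = 0 (should be 0)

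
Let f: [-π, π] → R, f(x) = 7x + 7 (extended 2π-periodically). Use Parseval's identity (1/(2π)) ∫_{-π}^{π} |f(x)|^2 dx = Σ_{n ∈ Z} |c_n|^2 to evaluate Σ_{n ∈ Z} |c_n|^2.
Σ |c_n|^2 = 49π^2/3 + 49

Expand and integrate term by term over [-π, π]:
  ∫ (7x)^2 dx = 49·(2π^3/3); ∫ 2·7·(7)·x dx = 0 (odd integrand); ∫ 7^2 dx = 49·2π.
So (1/(2π)) ∫_{-π}^{π} (7x + 7)^2 dx = 49π^2/3 + 49 = 49π^2/3 + 49.
Parseval ⇒ Σ |c_n|^2 = 49π^2/3 + 49.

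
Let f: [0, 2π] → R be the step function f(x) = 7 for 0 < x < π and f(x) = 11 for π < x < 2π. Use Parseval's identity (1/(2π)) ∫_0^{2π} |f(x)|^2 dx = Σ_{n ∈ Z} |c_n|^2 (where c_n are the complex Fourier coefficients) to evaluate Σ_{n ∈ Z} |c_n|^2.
Σ |c_n|^2 = 85

Parseval equates the L^2 energy of f (normalised by 1/(2π)) with the ℓ^2 sum of its Fourier coefficients: (1/(2π)) ∫_0^{2π} |f|^2 = Σ |c_n|^2.
Compute the left side: (1/(2π)) [∫_0^π 7^2 dx + ∫_π^{2π} 11^2 dx] = (1/(2π)) · (49π + 121π) = (49 + 121)/2 = 85.
So Σ_{n ∈ Z} |c_n|^2 = 85.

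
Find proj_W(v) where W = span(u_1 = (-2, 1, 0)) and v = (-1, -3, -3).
proj_W(v) = (2/5, -1/5, 0)

Set up U = [u_1 | ... | u_1] ∈ R^(3×1). The projector onto W = col(U) is P = U (U^T U)^(-1) U^T.
Compute U^T U =
  [5],
and U^T v = (-1).
Solve U^T U · c = U^T v for the coefficients: c = (-1/5). The projection is proj_W(v) = U c.
Check: (v - proj_W(v)) · u_1 = 0  (should be 0).
Result: proj_W(v) = (2/5, -1/5, 0).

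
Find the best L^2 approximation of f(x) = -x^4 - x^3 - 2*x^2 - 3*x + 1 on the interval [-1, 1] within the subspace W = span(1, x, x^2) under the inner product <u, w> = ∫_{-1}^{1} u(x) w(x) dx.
g(x) = -20*x^2/7 - 18*x/5 + 38/35

The best approximation g ∈ W is the orthogonal projection of f onto W. Writing g = a_0 + a_1 x + a_2 x^2, the coefficients solve the normal equations G · a = b where
  G_{ij} = <φ_i, φ_j> and b_i = <f, φ_i>, with φ_0 = 1, φ_1 = x, φ_2 = x^2.
G =
  [2, 0, 2/3]
  [0, 2/3, 0]
  [2/3, 0, 2/5],
b = (4/15, -12/5, -44/105).
Solving gives a_0 = 38/35, a_1 = -18/5, a_2 = -20/7, so
  g(x) = -20*x^2/7 - 18*x/5 + 38/35.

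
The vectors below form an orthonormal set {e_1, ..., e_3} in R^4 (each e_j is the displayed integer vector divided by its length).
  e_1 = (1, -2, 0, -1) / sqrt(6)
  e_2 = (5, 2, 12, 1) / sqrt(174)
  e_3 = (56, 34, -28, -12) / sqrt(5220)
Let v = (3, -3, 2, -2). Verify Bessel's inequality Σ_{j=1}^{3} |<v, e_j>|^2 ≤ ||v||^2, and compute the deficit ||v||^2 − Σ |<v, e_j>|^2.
Σ |<v, e_j>|^2 = 1166/45; ||v||^2 = 26; deficit = 4/45

Write each e_j = u_j / sqrt(<u_j, u_j>) where u_j is the displayed integer vector. Then <v, e_j> = <v, u_j> / sqrt(<u_j, u_j>), so |<v, e_j>|^2 = <v, u_j>^2 / <u_j, u_j>.
Coefficients: <v, e_1> = 11/sqrt(6), <v, e_2> = 31/sqrt(174), <v, e_3> = 34/sqrt(5220).
Square and sum: Σ |<v, e_j>|^2 = 1166/45.
Compute ||v||^2 = v·v = 26.
Deficit = 26 − 1166/45 = 4/45 ≥ 0, confirming Bessel's inequality. (The deficit equals ||v − Σ <v,e_j> e_j||^2, the squared distance from v to span{e_j}.)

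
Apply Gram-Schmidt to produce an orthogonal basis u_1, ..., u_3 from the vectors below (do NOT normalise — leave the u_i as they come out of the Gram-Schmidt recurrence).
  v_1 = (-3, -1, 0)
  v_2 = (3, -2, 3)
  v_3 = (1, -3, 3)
Orthogonal basis:
  u_1 = (-3, -1, 0)
  u_2 = (9/10, -27/10, 3)
  u_3 = (1/19, -3/19, -3/19)

Apply the Gram-Schmidt recurrence
  u_1 = v_1
  u_i = v_i − Σ_{j<i} ((v_i · u_j) / (u_j · u_j)) · u_j.

Step by step this gives:
  u_1 = (-3, -1, 0)
  u_2 = (9/10, -27/10, 3)
  u_3 = (1/19, -3/19, -3/19)

Orthogonality check:
  u_2 · u_1 = 0 (should be 0)
  u_3 · u_1 = 0 (should be 0)
  u_3 · u_2 = 0 (should be 0)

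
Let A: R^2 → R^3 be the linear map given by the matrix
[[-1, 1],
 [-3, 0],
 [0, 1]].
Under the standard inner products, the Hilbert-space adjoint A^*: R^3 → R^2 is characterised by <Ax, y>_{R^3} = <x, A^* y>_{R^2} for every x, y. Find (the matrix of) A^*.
A^* = A^T =
[[-1, -3, 0],
 [1, 0, 1]]

For real matrices with standard dot products, the defining identity <Ax, y> = <x, A^* y> gives (Ax)^T y = x^T (A^*) y, i.e. x^T A^T y = x^T (A^*) y. Since this holds for all x, y, we must have A^* = A^T. Therefore
A^* =
[[-1, -3, 0],
 [1, 0, 1]].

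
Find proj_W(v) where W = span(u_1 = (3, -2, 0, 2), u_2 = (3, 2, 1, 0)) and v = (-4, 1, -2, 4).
proj_W(v) = (-198/71, -100/71, -58/71, -16/71)

Set up U = [u_1 | ... | u_2] ∈ R^(4×2). The projector onto W = col(U) is P = U (U^T U)^(-1) U^T.
Compute U^T U =
  [17, 5]
  [5, 14],
and U^T v = (-6, -12).
Solve U^T U · c = U^T v for the coefficients: c = (-8/71, -58/71). The projection is proj_W(v) = U c.
Check: (v - proj_W(v)) · u_1 = 0  (should be 0).
Check: (v - proj_W(v)) · u_2 = 0  (should be 0).
Result: proj_W(v) = (-198/71, -100/71, -58/71, -16/71).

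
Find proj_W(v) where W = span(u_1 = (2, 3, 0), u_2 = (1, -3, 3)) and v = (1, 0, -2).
proj_W(v) = (-5/22, 9/11, -17/22)

Set up U = [u_1 | ... | u_2] ∈ R^(3×2). The projector onto W = col(U) is P = U (U^T U)^(-1) U^T.
Compute U^T U =
  [13, -7]
  [-7, 19],
and U^T v = (2, -5).
Solve U^T U · c = U^T v for the coefficients: c = (1/66, -17/66). The projection is proj_W(v) = U c.
Check: (v - proj_W(v)) · u_1 = 0  (should be 0).
Check: (v - proj_W(v)) · u_2 = 0  (should be 0).
Result: proj_W(v) = (-5/22, 9/11, -17/22).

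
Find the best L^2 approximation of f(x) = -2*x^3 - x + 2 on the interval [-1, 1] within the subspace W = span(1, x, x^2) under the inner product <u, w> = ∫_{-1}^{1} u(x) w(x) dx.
g(x) = 2 - 11*x/5

The best approximation g ∈ W is the orthogonal projection of f onto W. Writing g = a_0 + a_1 x + a_2 x^2, the coefficients solve the normal equations G · a = b where
  G_{ij} = <φ_i, φ_j> and b_i = <f, φ_i>, with φ_0 = 1, φ_1 = x, φ_2 = x^2.
G =
  [2, 0, 2/3]
  [0, 2/3, 0]
  [2/3, 0, 2/5],
b = (4, -22/15, 4/3).
Solving gives a_0 = 2, a_1 = -11/5, a_2 = 0, so
  g(x) = 2 - 11*x/5.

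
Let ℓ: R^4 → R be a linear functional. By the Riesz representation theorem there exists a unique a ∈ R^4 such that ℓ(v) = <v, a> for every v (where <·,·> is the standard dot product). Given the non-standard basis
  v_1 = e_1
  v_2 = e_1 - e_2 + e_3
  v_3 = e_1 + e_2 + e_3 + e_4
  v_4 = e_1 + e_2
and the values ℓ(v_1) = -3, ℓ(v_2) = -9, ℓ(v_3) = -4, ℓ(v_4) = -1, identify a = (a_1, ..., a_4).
a = (-3, 2, -4, 1)

Write a = (a_1, ..., a_4) in the standard basis. For each basis vector v_i, ℓ(v_i) = <v_i, a> is a linear equation in the a_j's. Collect the n equations into a matrix system V a = ℓ, where row i of V is v_i (expressed in the standard basis). Since V is invertible (lower-triangular with 1s on the diagonal, up to permutation), solve by back-substitution:
  V =
[[1, 0, 0, 0],
 [1, -1, 1, 0],
 [1, 1, 1, 1],
 [1, 1, 0, 0]]
  V a = (-3, -9, -4, -1)
Solving gives a = (-3, 2, -4, 1).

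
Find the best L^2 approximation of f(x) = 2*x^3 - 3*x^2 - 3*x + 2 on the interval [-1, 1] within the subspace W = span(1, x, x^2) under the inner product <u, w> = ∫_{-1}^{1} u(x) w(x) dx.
g(x) = -3*x^2 - 9*x/5 + 2

The best approximation g ∈ W is the orthogonal projection of f onto W. Writing g = a_0 + a_1 x + a_2 x^2, the coefficients solve the normal equations G · a = b where
  G_{ij} = <φ_i, φ_j> and b_i = <f, φ_i>, with φ_0 = 1, φ_1 = x, φ_2 = x^2.
G =
  [2, 0, 2/3]
  [0, 2/3, 0]
  [2/3, 0, 2/5],
b = (2, -6/5, 2/15).
Solving gives a_0 = 2, a_1 = -9/5, a_2 = -3, so
  g(x) = -3*x^2 - 9*x/5 + 2.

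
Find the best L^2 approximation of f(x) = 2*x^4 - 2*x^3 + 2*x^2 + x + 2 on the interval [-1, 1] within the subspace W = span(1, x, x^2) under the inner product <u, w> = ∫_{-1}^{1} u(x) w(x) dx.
g(x) = 26*x^2/7 - x/5 + 64/35

The best approximation g ∈ W is the orthogonal projection of f onto W. Writing g = a_0 + a_1 x + a_2 x^2, the coefficients solve the normal equations G · a = b where
  G_{ij} = <φ_i, φ_j> and b_i = <f, φ_i>, with φ_0 = 1, φ_1 = x, φ_2 = x^2.
G =
  [2, 0, 2/3]
  [0, 2/3, 0]
  [2/3, 0, 2/5],
b = (92/15, -2/15, 284/105).
Solving gives a_0 = 64/35, a_1 = -1/5, a_2 = 26/7, so
  g(x) = 26*x^2/7 - x/5 + 64/35.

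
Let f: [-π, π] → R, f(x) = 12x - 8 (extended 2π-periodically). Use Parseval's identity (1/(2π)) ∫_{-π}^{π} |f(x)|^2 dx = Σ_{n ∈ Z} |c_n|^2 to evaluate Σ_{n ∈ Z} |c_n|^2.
Σ |c_n|^2 = 48π^2 + 64

Expand and integrate term by term over [-π, π]:
  ∫ (12x)^2 dx = 144·(2π^3/3); ∫ 2·12·(-8)·x dx = 0 (odd integrand); ∫ (-8)^2 dx = 64·2π.
So (1/(2π)) ∫_{-π}^{π} (12x - 8)^2 dx = 144π^2/3 + 64 = 48π^2 + 64.
Parseval ⇒ Σ |c_n|^2 = 48π^2 + 64.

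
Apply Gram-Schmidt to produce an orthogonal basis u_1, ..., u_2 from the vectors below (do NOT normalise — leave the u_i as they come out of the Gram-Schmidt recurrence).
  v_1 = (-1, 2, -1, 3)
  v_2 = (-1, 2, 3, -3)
Orthogonal basis:
  u_1 = (-1, 2, -1, 3)
  u_2 = (-22/15, 44/15, 38/15, -8/5)

Apply the Gram-Schmidt recurrence
  u_1 = v_1
  u_i = v_i − Σ_{j<i} ((v_i · u_j) / (u_j · u_j)) · u_j.

Step by step this gives:
  u_1 = (-1, 2, -1, 3)
  u_2 = (-22/15, 44/15, 38/15, -8/5)

Orthogonality check:
  u_2 · u_1 = 0 (should be 0)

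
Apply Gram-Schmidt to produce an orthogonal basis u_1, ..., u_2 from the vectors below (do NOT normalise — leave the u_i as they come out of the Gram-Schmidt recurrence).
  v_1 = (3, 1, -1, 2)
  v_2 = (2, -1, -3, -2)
Orthogonal basis:
  u_1 = (3, 1, -1, 2)
  u_2 = (6/5, -19/15, -41/15, -38/15)

Apply the Gram-Schmidt recurrence
  u_1 = v_1
  u_i = v_i − Σ_{j<i} ((v_i · u_j) / (u_j · u_j)) · u_j.

Step by step this gives:
  u_1 = (3, 1, -1, 2)
  u_2 = (6/5, -19/15, -41/15, -38/15)

Orthogonality check:
  u_2 · u_1 = 0 (should be 0)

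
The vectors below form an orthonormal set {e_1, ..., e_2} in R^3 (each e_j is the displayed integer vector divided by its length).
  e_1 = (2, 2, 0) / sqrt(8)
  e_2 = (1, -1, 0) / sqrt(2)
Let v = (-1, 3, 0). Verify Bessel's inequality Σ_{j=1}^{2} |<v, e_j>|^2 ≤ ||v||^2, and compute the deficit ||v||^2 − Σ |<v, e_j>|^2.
Σ |<v, e_j>|^2 = 10; ||v||^2 = 10; deficit = 0

Write each e_j = u_j / sqrt(<u_j, u_j>) where u_j is the displayed integer vector. Then <v, e_j> = <v, u_j> / sqrt(<u_j, u_j>), so |<v, e_j>|^2 = <v, u_j>^2 / <u_j, u_j>.
Coefficients: <v, e_1> = 4/sqrt(8), <v, e_2> = -4/sqrt(2).
Square and sum: Σ |<v, e_j>|^2 = 10.
Compute ||v||^2 = v·v = 10.
Deficit = 10 − 10 = 0 ≥ 0, confirming Bessel's inequality. (The deficit equals ||v − Σ <v,e_j> e_j||^2, the squared distance from v to span{e_j}.)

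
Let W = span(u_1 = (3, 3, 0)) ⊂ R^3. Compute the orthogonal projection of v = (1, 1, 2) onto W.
proj_W(v) = (1, 1, 0)

Set up U = [u_1 | ... | u_1] ∈ R^(3×1). The projector onto W = col(U) is P = U (U^T U)^(-1) U^T.
Compute U^T U =
  [18],
and U^T v = (6).
Solve U^T U · c = U^T v for the coefficients: c = (1/3). The projection is proj_W(v) = U c.
Check: (v - proj_W(v)) · u_1 = 0  (should be 0).
Result: proj_W(v) = (1, 1, 0).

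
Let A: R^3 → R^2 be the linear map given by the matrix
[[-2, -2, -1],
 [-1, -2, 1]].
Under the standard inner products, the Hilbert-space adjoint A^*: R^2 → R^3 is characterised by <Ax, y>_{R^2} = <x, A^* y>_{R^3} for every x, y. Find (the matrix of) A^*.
A^* = A^T =
[[-2, -1],
 [-2, -2],
 [-1, 1]]

For real matrices with standard dot products, the defining identity <Ax, y> = <x, A^* y> gives (Ax)^T y = x^T (A^*) y, i.e. x^T A^T y = x^T (A^*) y. Since this holds for all x, y, we must have A^* = A^T. Therefore
A^* =
[[-2, -1],
 [-2, -2],
 [-1, 1]].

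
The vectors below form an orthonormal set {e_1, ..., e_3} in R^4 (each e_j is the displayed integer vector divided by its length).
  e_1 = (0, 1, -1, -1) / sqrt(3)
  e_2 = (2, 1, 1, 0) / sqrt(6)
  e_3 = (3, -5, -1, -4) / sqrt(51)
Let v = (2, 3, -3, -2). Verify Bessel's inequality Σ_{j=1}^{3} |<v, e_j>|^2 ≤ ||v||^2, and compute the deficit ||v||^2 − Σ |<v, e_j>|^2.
Σ |<v, e_j>|^2 = 1228/51; ||v||^2 = 26; deficit = 98/51

Write each e_j = u_j / sqrt(<u_j, u_j>) where u_j is the displayed integer vector. Then <v, e_j> = <v, u_j> / sqrt(<u_j, u_j>), so |<v, e_j>|^2 = <v, u_j>^2 / <u_j, u_j>.
Coefficients: <v, e_1> = 8/sqrt(3), <v, e_2> = 4/sqrt(6), <v, e_3> = 2/sqrt(51).
Square and sum: Σ |<v, e_j>|^2 = 1228/51.
Compute ||v||^2 = v·v = 26.
Deficit = 26 − 1228/51 = 98/51 ≥ 0, confirming Bessel's inequality. (The deficit equals ||v − Σ <v,e_j> e_j||^2, the squared distance from v to span{e_j}.)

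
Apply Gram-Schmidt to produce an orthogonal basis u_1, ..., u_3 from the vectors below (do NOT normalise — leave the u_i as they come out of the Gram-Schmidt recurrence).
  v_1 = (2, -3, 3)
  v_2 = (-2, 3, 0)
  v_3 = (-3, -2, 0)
Orthogonal basis:
  u_1 = (2, -3, 3)
  u_2 = (-9/11, 27/22, 39/22)
  u_3 = (-3, -2, 0)

Apply the Gram-Schmidt recurrence
  u_1 = v_1
  u_i = v_i − Σ_{j<i} ((v_i · u_j) / (u_j · u_j)) · u_j.

Step by step this gives:
  u_1 = (2, -3, 3)
  u_2 = (-9/11, 27/22, 39/22)
  u_3 = (-3, -2, 0)

Orthogonality check:
  u_2 · u_1 = 0 (should be 0)
  u_3 · u_1 = 0 (should be 0)
  u_3 · u_2 = 0 (should be 0)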